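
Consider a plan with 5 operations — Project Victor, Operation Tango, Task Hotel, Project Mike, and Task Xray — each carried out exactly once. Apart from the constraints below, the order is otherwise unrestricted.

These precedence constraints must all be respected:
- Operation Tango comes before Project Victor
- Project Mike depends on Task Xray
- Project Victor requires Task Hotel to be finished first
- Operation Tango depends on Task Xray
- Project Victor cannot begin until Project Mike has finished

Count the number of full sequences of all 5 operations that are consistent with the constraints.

8

The operations with no prerequisites are Task Hotel, Task Xray; any of them can be placed first.
Counting all ways to extend the partial order to a total order gives 8.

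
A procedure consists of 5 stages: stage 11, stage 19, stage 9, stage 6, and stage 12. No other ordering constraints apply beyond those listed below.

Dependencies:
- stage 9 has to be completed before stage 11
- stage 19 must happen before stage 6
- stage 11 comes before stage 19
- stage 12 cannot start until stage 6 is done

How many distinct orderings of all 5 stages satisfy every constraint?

Only stage 9 has no prerequisites, so it must go first.
Every stage is then forced in turn, so only 1 complete ordering is consistent with the constraints.

1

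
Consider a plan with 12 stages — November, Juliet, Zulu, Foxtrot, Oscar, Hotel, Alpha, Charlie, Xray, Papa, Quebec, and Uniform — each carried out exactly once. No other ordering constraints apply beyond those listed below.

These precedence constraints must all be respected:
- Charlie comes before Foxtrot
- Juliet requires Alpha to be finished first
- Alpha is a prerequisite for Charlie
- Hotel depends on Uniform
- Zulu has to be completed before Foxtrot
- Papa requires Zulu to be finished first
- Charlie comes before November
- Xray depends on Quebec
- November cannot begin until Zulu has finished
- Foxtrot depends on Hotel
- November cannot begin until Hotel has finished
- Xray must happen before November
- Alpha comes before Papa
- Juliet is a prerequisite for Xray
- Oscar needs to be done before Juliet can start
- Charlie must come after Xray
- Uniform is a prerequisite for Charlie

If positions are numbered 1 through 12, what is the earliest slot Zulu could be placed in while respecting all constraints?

1

Zulu has no prerequisites at all, so it can go in position 1.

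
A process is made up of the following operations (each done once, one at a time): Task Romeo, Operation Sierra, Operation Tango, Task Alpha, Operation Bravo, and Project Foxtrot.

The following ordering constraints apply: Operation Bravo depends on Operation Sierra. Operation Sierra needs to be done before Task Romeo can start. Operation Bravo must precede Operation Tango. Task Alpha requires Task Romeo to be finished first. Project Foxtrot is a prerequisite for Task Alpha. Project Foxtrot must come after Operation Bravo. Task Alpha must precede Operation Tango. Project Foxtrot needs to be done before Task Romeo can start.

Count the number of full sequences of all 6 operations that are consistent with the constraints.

Operation Sierra is the only operation with nothing required before it, so every ordering starts there.
Every operation is then forced in turn, so only 1 complete ordering is consistent with the constraints.

1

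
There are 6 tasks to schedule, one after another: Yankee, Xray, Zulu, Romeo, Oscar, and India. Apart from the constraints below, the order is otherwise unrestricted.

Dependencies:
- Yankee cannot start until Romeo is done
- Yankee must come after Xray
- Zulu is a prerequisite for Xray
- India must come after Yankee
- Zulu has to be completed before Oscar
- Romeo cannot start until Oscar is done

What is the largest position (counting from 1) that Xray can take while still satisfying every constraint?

4

The tasks that are forced after Xray, directly or by a chain of constraints, are Yankee, India. That's 2 tasks.
So at least 2 tasks follow Xray, putting Xray no later than position 4. That position is achievable by scheduling everything else first.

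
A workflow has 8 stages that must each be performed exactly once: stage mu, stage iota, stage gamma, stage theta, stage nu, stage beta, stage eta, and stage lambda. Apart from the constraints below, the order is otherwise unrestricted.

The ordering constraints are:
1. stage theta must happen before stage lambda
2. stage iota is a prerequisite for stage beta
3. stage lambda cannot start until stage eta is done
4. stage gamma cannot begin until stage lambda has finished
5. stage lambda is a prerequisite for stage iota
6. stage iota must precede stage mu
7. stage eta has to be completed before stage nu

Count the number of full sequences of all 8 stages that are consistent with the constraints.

104

2 stages have no prerequisites (stage theta, stage eta), so any of them could come first.
Enumerating by repeatedly choosing an available stage (one whose prerequisites are all placed) gives 104 distinct complete orderings.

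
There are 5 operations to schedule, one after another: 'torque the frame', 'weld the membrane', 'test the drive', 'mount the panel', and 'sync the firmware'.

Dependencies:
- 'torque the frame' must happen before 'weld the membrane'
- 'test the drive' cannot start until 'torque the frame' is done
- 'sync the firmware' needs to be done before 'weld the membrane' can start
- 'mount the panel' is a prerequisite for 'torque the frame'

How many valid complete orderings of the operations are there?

7

2 operations have no prerequisites ('mount the panel', 'sync the firmware'), so any of them could come first.
Enumerating by repeatedly choosing an available operation (one whose prerequisites are all placed) gives 7 distinct complete orderings.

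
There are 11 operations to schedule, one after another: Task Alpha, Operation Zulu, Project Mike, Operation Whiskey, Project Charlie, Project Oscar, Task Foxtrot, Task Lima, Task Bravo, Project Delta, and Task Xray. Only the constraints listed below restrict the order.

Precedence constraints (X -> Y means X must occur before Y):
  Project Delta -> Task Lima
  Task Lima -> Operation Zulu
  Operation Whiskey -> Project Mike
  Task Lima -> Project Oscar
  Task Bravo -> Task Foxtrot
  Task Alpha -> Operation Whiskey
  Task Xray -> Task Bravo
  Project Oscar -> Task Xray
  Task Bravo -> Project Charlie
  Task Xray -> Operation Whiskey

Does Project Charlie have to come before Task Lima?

There is a chain Task Lima → Project Oscar → Task Xray → Task Bravo → Project Charlie, which puts Task Lima before Project Charlie.
So Project Charlie does not have to come before Task Lima — it cannot.

No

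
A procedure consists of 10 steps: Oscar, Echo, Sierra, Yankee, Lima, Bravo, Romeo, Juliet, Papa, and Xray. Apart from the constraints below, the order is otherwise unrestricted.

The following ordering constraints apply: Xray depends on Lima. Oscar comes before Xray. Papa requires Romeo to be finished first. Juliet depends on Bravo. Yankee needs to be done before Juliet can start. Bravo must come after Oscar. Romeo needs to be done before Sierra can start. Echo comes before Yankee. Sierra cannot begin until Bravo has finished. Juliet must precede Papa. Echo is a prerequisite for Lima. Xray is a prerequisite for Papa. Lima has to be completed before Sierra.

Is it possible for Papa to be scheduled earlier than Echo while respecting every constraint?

No

Following Echo → Yankee → Juliet → Papa, Echo must precede Papa in every valid ordering.
Hence Papa can never be scheduled before Echo.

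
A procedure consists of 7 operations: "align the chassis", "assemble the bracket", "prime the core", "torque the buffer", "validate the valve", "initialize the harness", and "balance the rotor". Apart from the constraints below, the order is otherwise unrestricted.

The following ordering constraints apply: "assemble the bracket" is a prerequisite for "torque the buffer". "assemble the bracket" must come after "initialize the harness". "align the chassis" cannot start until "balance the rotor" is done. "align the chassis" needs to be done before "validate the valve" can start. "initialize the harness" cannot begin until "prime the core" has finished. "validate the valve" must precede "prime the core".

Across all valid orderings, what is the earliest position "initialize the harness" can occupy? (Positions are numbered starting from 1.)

The operations that are forced before "initialize the harness", directly or transitively, are "align the chassis", "prime the core", "validate the valve", "balance the rotor". That's 4 operations.
With 4 mandatory predecessors, the earliest "initialize the harness" can sit is position 4+1 = 5, and placing just those 4 first achieves it.

5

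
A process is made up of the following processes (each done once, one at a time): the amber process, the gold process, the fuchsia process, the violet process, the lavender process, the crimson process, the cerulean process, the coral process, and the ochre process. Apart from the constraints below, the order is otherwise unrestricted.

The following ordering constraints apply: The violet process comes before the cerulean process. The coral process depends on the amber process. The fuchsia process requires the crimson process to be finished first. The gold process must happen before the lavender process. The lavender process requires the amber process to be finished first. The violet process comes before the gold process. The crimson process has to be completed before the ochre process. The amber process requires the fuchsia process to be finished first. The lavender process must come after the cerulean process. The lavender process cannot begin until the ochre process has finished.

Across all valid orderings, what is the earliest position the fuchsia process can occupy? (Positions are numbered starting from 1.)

2

The only process forced before the fuchsia process (directly or transitively) is the crimson process.
With 1 mandatory predecessor, the earliest the fuchsia process can sit is position 1+1 = 2, and placing just that one first achieves it.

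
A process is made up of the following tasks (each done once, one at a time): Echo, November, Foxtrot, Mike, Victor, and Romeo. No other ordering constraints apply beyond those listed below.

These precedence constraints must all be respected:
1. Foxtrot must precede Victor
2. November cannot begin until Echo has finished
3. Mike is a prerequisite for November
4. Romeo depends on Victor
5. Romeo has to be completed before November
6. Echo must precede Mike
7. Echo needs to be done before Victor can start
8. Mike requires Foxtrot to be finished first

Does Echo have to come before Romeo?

Following the dependencies: Echo → Victor → Romeo.
That forces Echo before Romeo in every valid schedule.

Yes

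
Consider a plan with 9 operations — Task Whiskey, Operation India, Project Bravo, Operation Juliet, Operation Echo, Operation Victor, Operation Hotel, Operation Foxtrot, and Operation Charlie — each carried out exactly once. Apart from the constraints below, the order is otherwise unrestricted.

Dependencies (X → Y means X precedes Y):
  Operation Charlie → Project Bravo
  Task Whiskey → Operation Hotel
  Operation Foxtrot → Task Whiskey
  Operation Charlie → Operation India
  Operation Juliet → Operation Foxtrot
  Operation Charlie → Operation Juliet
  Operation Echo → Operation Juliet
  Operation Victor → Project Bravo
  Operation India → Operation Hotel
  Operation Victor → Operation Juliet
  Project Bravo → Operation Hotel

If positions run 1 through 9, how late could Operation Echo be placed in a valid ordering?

5

Following every chain forward from Operation Echo, the operations that must come later are Task Whiskey, Operation Juliet, Operation Hotel, Operation Foxtrot — 4 of them.
With 4 mandatory successors out of 9 operations total, the latest slot for Operation Echo is 9−4 = 5, and it's reachable by doing all non-successors before Operation Echo.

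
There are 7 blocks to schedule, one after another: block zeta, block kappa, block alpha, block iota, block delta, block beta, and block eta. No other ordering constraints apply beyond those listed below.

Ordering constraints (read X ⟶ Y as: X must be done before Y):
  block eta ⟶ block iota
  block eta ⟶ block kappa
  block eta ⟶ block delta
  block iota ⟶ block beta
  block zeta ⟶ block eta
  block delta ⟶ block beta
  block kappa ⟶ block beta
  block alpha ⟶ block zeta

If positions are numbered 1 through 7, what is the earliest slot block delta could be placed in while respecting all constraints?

Every block that must precede block delta has to come before it. Tracing all chains that end at block delta, those blocks are: block zeta, block alpha, block eta — 3 in total.
With 3 mandatory predecessors, the earliest block delta can sit is position 3+1 = 4, and placing just those 3 first achieves it.

4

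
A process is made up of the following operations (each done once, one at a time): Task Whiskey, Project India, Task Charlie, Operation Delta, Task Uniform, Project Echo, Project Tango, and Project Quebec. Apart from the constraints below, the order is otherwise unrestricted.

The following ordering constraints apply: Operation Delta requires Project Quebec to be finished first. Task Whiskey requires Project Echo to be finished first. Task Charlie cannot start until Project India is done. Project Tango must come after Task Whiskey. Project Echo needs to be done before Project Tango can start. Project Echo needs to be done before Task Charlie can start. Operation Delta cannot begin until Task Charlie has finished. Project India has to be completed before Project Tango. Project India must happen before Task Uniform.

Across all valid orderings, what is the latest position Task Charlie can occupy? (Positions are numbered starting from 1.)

Following the constraints forward from Task Charlie, its only required successor is Operation Delta.
So at least 1 operation follows Task Charlie, putting Task Charlie no later than position 7. That position is achievable by scheduling everything else first.

7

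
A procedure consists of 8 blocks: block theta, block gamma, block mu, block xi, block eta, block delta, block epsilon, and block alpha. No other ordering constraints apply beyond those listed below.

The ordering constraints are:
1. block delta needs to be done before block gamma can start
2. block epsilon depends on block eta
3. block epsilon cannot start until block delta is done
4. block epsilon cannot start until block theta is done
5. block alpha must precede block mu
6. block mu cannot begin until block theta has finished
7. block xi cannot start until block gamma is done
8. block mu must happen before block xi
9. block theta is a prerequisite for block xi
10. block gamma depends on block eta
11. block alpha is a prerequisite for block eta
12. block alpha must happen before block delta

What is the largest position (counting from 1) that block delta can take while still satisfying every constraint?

5

The blocks that are forced after block delta, directly or by a chain of constraints, are block gamma, block xi, block epsilon. That's 3 blocks.
So at least 3 blocks follow block delta, putting block delta no later than position 5. That position is achievable by scheduling everything else first.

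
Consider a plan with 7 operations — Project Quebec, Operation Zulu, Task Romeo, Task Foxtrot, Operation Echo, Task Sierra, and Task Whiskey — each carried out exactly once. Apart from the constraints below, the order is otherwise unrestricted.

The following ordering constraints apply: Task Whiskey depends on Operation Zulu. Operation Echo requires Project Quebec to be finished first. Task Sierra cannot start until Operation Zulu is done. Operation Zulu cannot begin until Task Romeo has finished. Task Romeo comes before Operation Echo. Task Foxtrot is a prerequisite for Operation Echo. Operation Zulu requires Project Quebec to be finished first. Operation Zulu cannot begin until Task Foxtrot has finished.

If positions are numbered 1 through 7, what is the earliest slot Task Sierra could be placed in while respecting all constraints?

5

Every operation that must precede Task Sierra has to come before it. Tracing all chains that end at Task Sierra, those operations are: Project Quebec, Operation Zulu, Task Romeo, Task Foxtrot — 4 in total.
So at minimum 4 operations come before Task Sierra, putting Task Sierra no earlier than position 5. That position is achievable by scheduling exactly those predecessors first.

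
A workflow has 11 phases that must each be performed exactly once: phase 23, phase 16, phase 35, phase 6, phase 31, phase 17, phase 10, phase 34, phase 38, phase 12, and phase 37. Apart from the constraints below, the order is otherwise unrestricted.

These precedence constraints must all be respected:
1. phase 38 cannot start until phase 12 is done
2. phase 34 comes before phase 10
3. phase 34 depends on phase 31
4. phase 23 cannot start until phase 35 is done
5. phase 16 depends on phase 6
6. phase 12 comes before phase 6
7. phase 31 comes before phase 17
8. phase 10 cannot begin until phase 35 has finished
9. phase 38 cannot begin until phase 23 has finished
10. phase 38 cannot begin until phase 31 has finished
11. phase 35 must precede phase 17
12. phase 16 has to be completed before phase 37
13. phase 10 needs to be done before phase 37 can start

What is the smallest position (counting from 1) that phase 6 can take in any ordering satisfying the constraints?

2

Working backwards through the constraints from phase 6, its only required predecessor is phase 12.
So at minimum 1 phase comes before phase 6, putting phase 6 no earlier than position 2. That position is achievable by scheduling exactly that predecessor first.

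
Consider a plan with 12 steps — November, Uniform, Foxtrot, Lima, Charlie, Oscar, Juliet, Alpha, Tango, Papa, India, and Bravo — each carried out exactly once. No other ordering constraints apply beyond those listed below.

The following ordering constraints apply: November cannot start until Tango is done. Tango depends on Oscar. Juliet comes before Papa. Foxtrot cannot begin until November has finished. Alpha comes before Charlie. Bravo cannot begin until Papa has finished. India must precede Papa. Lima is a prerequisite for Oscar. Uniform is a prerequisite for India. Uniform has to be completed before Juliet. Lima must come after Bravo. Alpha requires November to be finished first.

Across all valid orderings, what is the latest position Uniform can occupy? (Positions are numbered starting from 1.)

1

Every step that must follow Uniform has to come after it. Tracing all chains starting from Uniform, those steps are: November, Foxtrot, Lima, Charlie, Oscar, Juliet, Alpha, Tango, Papa, India, Bravo — 11 in total.
With 11 mandatory successors out of 12 steps total, the latest slot for Uniform is 12−11 = 1, and it's reachable by doing all non-successors before Uniform.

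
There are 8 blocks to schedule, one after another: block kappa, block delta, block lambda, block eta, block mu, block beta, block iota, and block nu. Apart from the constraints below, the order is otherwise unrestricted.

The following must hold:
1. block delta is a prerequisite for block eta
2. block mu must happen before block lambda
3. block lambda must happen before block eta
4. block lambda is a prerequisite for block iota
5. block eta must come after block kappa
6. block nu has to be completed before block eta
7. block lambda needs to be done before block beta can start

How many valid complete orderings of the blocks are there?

4 blocks have no prerequisites (block kappa, block delta, block mu, block nu), so any of them could come first.
Systematically extending each partial ordering one block at a time and counting, there are 780 complete orderings.

780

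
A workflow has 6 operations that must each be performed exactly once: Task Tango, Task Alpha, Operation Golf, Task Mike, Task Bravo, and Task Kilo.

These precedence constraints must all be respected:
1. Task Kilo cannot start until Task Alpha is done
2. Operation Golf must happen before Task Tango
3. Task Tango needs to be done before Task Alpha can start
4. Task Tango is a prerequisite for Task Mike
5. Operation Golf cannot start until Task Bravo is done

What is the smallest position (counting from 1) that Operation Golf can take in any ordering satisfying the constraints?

2

Working backwards through the constraints from Operation Golf, its only required predecessor is Task Bravo.
So at minimum 1 operation comes before Operation Golf, putting Operation Golf no earlier than position 2. That position is achievable by scheduling exactly that predecessor first.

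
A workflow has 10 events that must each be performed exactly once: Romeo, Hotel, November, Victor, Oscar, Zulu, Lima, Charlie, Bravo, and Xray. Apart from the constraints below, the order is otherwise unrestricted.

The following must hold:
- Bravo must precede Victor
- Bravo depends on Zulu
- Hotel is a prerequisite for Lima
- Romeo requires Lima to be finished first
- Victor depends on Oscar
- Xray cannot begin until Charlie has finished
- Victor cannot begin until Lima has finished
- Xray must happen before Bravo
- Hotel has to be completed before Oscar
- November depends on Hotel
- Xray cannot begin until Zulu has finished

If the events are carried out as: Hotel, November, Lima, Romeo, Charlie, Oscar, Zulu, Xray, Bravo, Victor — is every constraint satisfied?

Yes

Every stated constraint is respected: Lima sits at position 3, ahead of Victor at position 10, and each of the other listed pairs likewise has the predecessor earlier in the sequence.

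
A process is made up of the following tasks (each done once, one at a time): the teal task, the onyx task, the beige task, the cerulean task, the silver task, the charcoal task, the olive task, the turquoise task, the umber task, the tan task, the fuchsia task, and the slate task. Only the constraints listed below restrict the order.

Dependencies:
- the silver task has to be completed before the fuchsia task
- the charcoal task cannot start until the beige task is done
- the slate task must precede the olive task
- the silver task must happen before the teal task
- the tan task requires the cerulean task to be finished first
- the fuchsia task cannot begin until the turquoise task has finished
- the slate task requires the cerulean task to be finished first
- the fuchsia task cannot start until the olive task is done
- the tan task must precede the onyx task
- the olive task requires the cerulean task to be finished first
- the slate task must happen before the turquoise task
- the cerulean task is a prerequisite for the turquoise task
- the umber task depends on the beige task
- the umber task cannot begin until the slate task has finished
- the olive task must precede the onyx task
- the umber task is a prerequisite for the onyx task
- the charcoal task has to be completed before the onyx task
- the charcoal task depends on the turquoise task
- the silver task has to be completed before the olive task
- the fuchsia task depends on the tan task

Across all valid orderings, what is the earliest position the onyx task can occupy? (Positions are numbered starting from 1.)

Working backwards through the constraints from the onyx task, its full set of required predecessors is the beige task, the cerulean task, the silver task, the charcoal task, the olive task, the turquoise task, the umber task, the tan task, the slate task — 9 of them.
With 9 mandatory predecessors, the earliest the onyx task can sit is position 9+1 = 10, and placing just those 9 first achieves it.

10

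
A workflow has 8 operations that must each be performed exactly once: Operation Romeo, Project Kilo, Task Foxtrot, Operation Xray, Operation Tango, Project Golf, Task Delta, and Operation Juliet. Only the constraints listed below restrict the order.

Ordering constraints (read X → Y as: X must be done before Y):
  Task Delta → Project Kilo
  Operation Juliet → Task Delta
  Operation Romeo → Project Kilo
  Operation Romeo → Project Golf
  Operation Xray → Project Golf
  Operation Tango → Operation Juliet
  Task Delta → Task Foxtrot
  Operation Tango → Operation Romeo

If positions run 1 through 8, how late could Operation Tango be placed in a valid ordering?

The operations that are forced after Operation Tango, directly or by a chain of constraints, are Operation Romeo, Project Kilo, Task Foxtrot, Project Golf, Task Delta, Operation Juliet. That's 6 operations.
So at least 6 operations follow Operation Tango, putting Operation Tango no later than position 2. That position is achievable by scheduling everything else first.

2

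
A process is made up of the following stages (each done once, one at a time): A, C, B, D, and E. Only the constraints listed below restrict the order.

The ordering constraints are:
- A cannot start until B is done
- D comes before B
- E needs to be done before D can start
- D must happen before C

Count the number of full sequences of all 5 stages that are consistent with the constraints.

E is the only stage with nothing required before it, so every ordering starts there.
Enumerating by repeatedly choosing an available stage (one whose prerequisites are all placed) gives 3 distinct complete orderings.

3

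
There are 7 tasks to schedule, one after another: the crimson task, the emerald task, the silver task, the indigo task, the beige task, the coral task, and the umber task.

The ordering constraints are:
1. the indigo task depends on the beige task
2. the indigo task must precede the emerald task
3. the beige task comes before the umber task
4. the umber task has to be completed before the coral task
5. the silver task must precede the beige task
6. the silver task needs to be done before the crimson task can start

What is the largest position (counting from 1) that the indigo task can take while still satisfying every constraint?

The only task forced after the indigo task (directly or by a chain) is the emerald task.
So at least 1 task follows the indigo task, putting the indigo task no later than position 6. That position is achievable by scheduling everything else first.

6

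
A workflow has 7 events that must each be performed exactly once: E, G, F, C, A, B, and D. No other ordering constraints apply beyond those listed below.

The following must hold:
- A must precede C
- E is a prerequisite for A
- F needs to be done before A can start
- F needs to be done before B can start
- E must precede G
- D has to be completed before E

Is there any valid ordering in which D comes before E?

Every valid ordering already has D before E (the constraints require it), so in particular at least one does.

Yes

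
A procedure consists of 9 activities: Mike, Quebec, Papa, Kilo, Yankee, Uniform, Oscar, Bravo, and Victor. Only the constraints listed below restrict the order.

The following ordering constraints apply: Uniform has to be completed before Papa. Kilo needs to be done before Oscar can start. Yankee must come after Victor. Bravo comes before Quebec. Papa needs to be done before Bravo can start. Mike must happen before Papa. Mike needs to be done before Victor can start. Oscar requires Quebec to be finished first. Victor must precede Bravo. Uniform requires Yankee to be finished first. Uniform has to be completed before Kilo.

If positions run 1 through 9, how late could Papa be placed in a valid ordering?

The activities that are forced after Papa, directly or by a chain of constraints, are Quebec, Oscar, Bravo. That's 3 activities.
With 3 mandatory successors out of 9 activities total, the latest slot for Papa is 9−3 = 6, and it's reachable by doing all non-successors before Papa.

6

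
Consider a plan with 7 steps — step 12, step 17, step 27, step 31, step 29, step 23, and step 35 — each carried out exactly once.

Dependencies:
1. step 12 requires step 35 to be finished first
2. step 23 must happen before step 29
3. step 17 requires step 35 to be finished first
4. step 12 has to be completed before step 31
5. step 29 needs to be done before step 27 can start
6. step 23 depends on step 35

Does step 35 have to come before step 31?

Yes

Chaining the stated constraints: step 35 → step 12 → step 31.
Hence step 35 necessarily comes before step 31.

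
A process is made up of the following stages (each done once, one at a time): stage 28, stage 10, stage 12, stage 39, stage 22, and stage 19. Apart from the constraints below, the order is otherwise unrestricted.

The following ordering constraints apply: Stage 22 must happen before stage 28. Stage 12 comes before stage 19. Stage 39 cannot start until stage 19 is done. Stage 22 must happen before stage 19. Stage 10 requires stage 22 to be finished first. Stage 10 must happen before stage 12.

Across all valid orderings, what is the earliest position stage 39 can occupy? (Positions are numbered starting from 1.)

Every stage that must precede stage 39 has to come before it. Tracing all chains that end at stage 39, those stages are: stage 10, stage 12, stage 22, stage 19 — 4 in total.
With 4 mandatory predecessors, the earliest stage 39 can sit is position 4+1 = 5, and placing just those 4 first achieves it.

5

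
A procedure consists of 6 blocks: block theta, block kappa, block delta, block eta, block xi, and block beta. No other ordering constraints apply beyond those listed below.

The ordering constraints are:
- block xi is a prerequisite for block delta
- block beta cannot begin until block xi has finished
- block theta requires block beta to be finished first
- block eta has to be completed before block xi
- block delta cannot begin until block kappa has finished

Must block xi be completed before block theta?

Tracing the constraints gives a chain: block xi → block beta → block theta.
Hence block xi necessarily comes before block theta.

Yes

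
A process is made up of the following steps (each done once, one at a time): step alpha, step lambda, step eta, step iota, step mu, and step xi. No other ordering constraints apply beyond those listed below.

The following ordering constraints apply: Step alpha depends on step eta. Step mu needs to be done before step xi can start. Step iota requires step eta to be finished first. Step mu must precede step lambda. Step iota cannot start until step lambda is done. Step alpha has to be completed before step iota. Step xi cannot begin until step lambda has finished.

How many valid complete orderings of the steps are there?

The steps with no prerequisites are step eta, step mu; any of them can be placed first.
Enumerating by repeatedly choosing an available step (one whose prerequisites are all placed) gives 16 distinct complete orderings.

16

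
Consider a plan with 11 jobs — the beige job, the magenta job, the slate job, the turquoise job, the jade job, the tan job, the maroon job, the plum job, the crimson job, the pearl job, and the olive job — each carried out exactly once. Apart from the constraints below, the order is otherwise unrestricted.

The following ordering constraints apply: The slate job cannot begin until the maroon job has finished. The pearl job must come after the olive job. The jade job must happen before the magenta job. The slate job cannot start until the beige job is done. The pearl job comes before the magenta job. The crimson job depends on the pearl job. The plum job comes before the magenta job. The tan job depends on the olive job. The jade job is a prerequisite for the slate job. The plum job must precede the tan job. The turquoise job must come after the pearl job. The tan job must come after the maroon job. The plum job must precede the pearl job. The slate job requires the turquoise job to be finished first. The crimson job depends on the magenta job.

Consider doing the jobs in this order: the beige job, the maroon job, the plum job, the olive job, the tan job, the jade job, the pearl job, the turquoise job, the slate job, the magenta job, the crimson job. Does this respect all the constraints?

Yes

Every stated constraint is respected: the beige job sits at position 1, ahead of the slate job at position 9, and each of the other listed pairs likewise has the predecessor earlier in the sequence.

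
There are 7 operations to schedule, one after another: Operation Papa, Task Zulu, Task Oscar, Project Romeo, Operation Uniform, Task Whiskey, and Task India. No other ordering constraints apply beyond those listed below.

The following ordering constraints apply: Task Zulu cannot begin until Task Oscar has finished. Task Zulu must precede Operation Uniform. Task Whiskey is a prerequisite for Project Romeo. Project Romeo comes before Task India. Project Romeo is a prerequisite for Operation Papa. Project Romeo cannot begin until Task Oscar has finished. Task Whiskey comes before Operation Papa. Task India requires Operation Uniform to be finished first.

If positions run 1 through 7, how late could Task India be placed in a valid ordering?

Nothing depends on Task India, so it can be the final operation, position 7.

7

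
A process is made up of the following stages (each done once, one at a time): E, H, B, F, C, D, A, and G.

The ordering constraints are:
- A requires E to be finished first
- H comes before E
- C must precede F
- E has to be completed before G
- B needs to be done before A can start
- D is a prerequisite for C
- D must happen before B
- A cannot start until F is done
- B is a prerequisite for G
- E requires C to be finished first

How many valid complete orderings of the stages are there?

77

2 stages have no prerequisites (H, D), so any of them could come first.
Counting all ways to extend the partial order to a total order gives 77.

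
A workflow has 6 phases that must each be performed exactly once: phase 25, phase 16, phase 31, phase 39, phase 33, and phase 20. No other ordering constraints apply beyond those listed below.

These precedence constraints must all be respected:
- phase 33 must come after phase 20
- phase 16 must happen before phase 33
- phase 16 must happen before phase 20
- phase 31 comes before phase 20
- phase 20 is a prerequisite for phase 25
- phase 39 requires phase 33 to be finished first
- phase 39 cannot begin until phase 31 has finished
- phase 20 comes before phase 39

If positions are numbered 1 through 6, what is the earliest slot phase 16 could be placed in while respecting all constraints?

1

Nothing is required before phase 16; it can be the very first phase.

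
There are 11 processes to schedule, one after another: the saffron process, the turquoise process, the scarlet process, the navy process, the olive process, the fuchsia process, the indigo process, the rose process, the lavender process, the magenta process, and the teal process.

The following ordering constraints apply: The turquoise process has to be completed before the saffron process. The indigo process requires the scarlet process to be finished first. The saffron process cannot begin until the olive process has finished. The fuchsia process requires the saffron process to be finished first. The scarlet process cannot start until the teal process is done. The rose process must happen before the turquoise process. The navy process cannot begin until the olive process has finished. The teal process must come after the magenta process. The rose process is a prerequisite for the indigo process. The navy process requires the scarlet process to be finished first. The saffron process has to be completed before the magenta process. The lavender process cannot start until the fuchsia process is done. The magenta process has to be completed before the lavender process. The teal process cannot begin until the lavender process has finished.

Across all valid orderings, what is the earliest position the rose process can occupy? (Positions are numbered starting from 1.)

1

Nothing is required before the rose process; it can be the very first process.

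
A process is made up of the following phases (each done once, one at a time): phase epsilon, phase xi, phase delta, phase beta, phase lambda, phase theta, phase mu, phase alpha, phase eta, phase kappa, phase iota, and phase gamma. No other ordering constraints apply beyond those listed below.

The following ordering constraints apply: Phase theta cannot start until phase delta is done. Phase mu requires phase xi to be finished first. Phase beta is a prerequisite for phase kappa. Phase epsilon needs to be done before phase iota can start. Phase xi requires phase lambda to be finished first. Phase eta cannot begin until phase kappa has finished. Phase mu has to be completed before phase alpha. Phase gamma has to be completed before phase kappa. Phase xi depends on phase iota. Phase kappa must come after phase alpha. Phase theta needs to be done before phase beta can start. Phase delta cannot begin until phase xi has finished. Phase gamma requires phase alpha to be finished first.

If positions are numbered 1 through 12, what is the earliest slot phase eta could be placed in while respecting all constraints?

12

The phases that are forced before phase eta, directly or transitively, are phase epsilon, phase xi, phase delta, phase beta, phase lambda, phase theta, phase mu, phase alpha, phase kappa, phase iota, phase gamma. That's 11 phases.
So at minimum 11 phases come before phase eta, putting phase eta no earlier than position 12. That position is achievable by scheduling exactly those predecessors first.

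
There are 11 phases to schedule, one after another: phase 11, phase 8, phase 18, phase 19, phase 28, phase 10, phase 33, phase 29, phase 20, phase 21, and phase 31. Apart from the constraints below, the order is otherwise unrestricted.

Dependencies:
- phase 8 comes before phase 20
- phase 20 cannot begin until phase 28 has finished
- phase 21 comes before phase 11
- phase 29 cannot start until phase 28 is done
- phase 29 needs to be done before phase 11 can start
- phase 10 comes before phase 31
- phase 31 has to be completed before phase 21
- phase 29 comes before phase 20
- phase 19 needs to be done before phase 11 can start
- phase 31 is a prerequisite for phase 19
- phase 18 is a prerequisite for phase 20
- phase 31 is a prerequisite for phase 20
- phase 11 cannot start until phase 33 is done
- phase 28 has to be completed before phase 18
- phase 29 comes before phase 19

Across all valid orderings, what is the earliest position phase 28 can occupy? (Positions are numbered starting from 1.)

Phase 28 has no prerequisites at all, so it can go in position 1.

1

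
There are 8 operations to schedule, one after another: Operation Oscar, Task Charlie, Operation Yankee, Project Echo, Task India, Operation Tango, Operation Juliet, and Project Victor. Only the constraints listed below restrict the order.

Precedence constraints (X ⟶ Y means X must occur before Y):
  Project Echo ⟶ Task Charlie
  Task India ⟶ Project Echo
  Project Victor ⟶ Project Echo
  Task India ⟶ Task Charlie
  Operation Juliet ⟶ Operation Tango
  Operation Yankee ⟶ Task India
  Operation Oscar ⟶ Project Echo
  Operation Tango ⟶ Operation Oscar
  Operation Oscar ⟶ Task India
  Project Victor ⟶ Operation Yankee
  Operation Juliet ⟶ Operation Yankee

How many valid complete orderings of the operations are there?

9

2 operations have no prerequisites (Operation Juliet, Project Victor), so any of them could come first.
Counting all ways to extend the partial order to a total order gives 9.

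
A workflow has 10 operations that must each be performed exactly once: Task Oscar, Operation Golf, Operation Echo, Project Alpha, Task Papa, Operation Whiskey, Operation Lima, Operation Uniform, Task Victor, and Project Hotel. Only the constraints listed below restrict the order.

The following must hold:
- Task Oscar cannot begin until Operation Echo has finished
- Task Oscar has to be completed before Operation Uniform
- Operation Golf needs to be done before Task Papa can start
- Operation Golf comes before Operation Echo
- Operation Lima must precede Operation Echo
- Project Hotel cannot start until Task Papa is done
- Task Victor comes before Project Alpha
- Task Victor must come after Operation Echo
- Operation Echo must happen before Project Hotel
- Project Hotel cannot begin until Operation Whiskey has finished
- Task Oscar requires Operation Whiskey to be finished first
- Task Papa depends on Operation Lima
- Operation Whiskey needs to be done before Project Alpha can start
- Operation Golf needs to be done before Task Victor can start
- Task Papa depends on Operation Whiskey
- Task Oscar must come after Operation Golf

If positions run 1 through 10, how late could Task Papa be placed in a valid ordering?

Following the constraints forward from Task Papa, its only required successor is Project Hotel.
So at least 1 operation follows Task Papa, putting Task Papa no later than position 9. That position is achievable by scheduling everything else first.

9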